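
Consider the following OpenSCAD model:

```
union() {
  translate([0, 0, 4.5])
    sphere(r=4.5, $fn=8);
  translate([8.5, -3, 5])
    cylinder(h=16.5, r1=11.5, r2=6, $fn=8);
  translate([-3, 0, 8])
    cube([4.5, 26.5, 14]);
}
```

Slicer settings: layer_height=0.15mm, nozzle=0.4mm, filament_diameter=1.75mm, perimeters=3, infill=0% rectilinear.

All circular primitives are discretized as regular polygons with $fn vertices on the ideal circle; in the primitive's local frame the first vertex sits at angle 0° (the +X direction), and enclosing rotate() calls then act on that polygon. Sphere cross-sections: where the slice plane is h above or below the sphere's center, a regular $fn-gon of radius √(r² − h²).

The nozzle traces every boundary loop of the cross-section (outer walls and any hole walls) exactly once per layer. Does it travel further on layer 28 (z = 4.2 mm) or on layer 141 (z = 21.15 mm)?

layer 141 (z = 21.15 mm)

Layer 28 (z = 4.2): the sphere: section is a regular 8-gon, circumradius = √(r²−h²) = √(4.5²−0.3²) = 4.490 (perimeter = 2·8·4.490·sin(180°/8) = 27.49 mm); the cone at (8.5, -3) does not reach this height (z outside [5, 21.5]); the cube at (-3, 0) is absent (z outside [8, 22]); Merging all regions: only the r=4.5 sphere is present, so the union is just that shape — boundary = 27.49 mm. So its perimeter = 27.49 mm. Layer 141 (z = 21.15): the sphere does not reach this height (|z−center|=16.650 > r=4.5); the cone at (8.5, -3) contributes a regular 8-gon of circumradius 6.117 (interpolated between r1=11.5 and r2=6 at t=0.979) (perimeter = 2·8·6.117·sin(180°/8) = 37.45 mm); the 4.5×26.5 cube at (-3, 0) contributes its full rectangle (perimeter 62.00 mm); Taking the union: the 2 present regions are separate (no shared area or edge), so areas and boundary lengths simply add and each stays a separate island — boundary = 99.45 mm. So its perimeter = 99.45 mm. Layer 141 is larger (99.45 vs 27.49 mm).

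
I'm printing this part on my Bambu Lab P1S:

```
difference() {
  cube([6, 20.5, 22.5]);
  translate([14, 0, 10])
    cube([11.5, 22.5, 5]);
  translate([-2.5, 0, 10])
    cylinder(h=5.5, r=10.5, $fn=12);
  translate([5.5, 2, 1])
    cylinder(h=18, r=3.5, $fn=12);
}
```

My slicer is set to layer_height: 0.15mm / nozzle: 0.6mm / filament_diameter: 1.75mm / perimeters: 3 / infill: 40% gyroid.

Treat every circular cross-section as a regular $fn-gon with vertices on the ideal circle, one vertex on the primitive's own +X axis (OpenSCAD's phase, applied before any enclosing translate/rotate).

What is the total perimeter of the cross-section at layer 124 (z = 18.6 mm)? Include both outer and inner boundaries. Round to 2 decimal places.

52.47 mm

At z = 18.6 mm: the cube (footprint 6×20.5) is included at this height (perimeter 53.00 mm); the cube at (14, 0) is not intersected at this z (z outside [10, 15]); the cylinder at (-2.5, 0) is absent (z outside [10, 15.5]); the cylinder at (5.5, 2): section is a regular 12-gon, circumradius r=3.5 (perimeter = 2·12·3.500·sin(180°/12) = 21.74 mm); After the difference (first − rest): starting from the 6×20.5 cube, the r=3.5 cylinder at (5.5, 2) partially overlaps it — only the 18.35 mm² overlap (of its 36.75 mm²) is removed, clipping the outline — boundary = 52.47 mm. Overall, the cross-section is a single solid region. Total boundary length (outer) = 52.47 mm.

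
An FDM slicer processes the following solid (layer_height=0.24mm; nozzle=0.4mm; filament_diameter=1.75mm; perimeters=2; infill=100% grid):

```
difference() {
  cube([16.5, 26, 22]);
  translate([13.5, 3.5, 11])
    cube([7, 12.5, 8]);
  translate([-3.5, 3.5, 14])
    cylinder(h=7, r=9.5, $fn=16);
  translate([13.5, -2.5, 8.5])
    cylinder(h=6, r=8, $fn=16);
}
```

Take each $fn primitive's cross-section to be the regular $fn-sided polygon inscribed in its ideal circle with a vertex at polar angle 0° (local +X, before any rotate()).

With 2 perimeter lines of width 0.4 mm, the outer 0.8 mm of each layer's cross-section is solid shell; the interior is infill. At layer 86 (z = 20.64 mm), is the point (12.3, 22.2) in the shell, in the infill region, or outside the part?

At z = 20.64 mm: the cube (footprint 16.5×26) is included at this height; the cube at (13.5, 3.5) is not intersected at this z (z outside [11, 19]); the r=9.5 cylinder at (-3.5, 3.5) gives a regular 16-gon of circumradius 9.5 (constant along its height); the cylinder at (13.5, -2.5) is not intersected at this z (z outside [8.5, 14.5]); After the difference (first − rest): starting from the 16.5×26 cube, the r=9.5 cylinder at (-3.5, 3.5) partially overlaps it — only the 56.82 mm² overlap (of its 276.30 mm²) is removed, clipping the outline — 1 connected region. Overall, the cross-section is a single solid region. The nearest boundary edge runs (0.00, 26.00)→(16.50, 26.00); distance from the point to it = 3.80 mm. The point is inside the cross-section and 3.80 mm from the nearest boundary — more than the 0.8 mm shell width (2 × 0.4), so it's in the infill interior.

infill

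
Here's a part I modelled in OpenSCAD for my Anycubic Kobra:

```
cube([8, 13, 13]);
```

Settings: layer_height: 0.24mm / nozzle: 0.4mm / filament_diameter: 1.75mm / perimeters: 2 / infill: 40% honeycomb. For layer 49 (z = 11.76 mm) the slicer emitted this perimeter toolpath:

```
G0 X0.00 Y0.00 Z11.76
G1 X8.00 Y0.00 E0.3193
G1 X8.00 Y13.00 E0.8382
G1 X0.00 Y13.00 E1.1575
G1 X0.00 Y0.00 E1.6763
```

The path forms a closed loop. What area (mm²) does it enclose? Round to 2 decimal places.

Apply the shoelace formula to the sequence of (X, Y) vertices; enclosed area = 104.00 mm².

104.00 mm²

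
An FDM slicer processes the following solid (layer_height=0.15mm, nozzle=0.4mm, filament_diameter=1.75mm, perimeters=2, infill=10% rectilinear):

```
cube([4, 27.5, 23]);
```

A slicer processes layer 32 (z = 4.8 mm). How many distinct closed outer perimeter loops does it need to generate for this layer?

At z = 4.8 mm: the cube (footprint 4×27.5) is included at this height. The result has 1 disconnected region.

1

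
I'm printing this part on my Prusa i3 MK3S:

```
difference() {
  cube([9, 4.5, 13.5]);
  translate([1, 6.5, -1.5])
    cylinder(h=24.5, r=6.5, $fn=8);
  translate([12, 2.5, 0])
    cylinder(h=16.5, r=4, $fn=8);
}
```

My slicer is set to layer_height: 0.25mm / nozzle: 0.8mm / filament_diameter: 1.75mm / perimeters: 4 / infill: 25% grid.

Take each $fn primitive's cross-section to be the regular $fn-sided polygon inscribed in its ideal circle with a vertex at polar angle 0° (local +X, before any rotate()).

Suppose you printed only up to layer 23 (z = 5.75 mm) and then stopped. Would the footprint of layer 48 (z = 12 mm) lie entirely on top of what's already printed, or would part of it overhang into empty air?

Compare the two slices. At z = 5.75: the 9×4.5 cube contributes its full rectangle (area 40.50 mm²); the r=6.5 cylinder at (1, 6.5) gives a regular 8-gon of circumradius 6.5 (constant along its height) (area = (8/2)·6.500²·sin(360°/8) = 119.50 mm²); the cylinder at (12, 2.5): section is a regular 8-gon, circumradius r=4 (area = (8/2)·4.000²·sin(360°/8) = 45.25 mm²); Taking the first minus the rest: starting from the 9×4.5 cube (40.50 mm²), the r=6.5 cylinder at (1, 6.5) partially overlaps it — only the 22.00 mm² overlap (of its 119.50 mm²) is removed, clipping the outline; the r=4 cylinder at (12, 2.5) partially overlaps it — only the 2.38 mm² overlap (of its 45.25 mm²) is removed, clipping the outline — area = 16.12 mm². At z = 12: the cube (footprint 9×4.5) is included at this height (area 40.50 mm²); the r=6.5 cylinder at (1, 6.5) contributes a regular 8-gon of circumradius 6.5 (area = (8/2)·6.500²·sin(360°/8) = 119.50 mm²); the r=4 cylinder at (12, 2.5) contributes a regular 8-gon of circumradius 4 (area = (8/2)·4.000²·sin(360°/8) = 45.25 mm²); Subtracting the remaining from the first: starting from the 9×4.5 cube (40.50 mm²), the r=6.5 cylinder at (1, 6.5) partially overlaps it — only the 22.00 mm² overlap (of its 119.50 mm²) is removed, clipping the outline; the r=4 cylinder at (12, 2.5) partially overlaps it — only the 2.38 mm² overlap (of its 45.25 mm²) is removed, clipping the outline — area = 16.12 mm². Checking containment: the cross-section at z = 12 is a subset of the cross-section at z = 5.75.

entirely on top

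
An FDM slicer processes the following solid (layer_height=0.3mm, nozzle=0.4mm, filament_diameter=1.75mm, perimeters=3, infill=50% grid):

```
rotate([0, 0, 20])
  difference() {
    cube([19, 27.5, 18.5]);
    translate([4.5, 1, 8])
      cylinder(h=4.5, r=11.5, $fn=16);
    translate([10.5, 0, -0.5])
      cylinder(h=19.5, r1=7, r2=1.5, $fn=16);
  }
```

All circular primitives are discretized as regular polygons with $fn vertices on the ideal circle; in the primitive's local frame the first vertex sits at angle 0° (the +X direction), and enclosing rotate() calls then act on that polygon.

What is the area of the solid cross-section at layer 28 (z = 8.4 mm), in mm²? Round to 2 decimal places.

355.65 mm²

At z = 8.4 mm: the 19×27.5 cube contributes its full rectangle (area 522.50 mm²); the cylinder at (4.5, 1): section is a regular 16-gon, circumradius r=11.5 (area = (16/2)·11.500²·sin(360°/16) = 404.88 mm²); the cone at (10.5, 0) (r1=7→r2=1.5) has section circumradius 4.490 here — a regular 16-gon (area = (16/2)·4.490²·sin(360°/16) = 61.71 mm²); Subtracting the remaining from the first: starting from the 19×27.5 cube (522.50 mm²), the r=11.5 cylinder at (4.5, 1) partially overlaps it — only the 166.85 mm² overlap (of its 404.88 mm²) is removed, clipping the outline; the cone at (10.5, 0) misses the remaining region (no effect) — area = 355.65 mm²; (whole slice rotated 20° about Z — lengths, areas and connectivity unchanged). Overall, the cross-section is a single solid region. Net area = 355.65 mm².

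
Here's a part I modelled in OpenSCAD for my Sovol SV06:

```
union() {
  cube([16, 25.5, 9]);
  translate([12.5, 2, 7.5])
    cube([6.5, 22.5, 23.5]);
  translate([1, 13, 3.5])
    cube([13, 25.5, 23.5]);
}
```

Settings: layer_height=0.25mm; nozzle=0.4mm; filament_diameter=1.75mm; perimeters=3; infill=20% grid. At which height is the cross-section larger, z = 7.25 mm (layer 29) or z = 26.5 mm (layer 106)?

Layer 29 (z = 7.25): the 16×25.5 cube contributes its full rectangle (area 408.00 mm²); the cube at (12.5, 2) does not reach this height (z outside [7.5, 31]); the cube at (1, 13) is present — its section is the full 13×25.5 rectangle (area 331.50 mm²); Taking the union: the regions partially overlap — summed areas 739.50 mm² minus the doubly-counted overlap 162.50 mm² gives 577.00 mm² — area = 577.00 mm². So its area = 577.00 mm². Layer 106 (z = 26.5): the cube is not intersected at this z (z outside [0, 9]); the cube at (12.5, 2) (footprint 6.5×22.5) is included at this height (area 146.25 mm²); the 13×25.5 cube at (1, 13) contributes its full rectangle (area 331.50 mm²); Taking the union: the regions partially overlap — summed areas 477.75 mm² minus the doubly-counted overlap 17.25 mm² gives 460.50 mm² — area = 460.50 mm². So its area = 460.50 mm². Layer 29 is larger (577.00 vs 460.50 mm²).

layer 29 (z = 7.25 mm)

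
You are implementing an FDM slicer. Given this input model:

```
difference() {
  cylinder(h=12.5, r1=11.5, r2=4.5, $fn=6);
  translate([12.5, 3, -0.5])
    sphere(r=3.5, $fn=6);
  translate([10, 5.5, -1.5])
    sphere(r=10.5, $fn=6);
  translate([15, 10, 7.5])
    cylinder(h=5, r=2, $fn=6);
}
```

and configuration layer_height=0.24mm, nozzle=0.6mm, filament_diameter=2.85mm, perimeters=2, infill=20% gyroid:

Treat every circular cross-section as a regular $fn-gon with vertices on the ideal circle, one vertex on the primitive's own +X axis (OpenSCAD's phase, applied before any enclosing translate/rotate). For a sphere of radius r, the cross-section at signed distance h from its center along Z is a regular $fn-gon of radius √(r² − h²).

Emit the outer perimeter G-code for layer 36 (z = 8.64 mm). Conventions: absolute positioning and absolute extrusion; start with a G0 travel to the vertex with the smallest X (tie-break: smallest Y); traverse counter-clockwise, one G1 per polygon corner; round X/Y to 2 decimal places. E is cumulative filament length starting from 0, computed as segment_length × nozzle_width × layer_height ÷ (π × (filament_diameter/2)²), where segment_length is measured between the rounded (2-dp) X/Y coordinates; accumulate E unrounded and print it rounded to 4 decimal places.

At z = 8.64 mm: the cone contributes a regular 6-gon of circumradius 6.662 (interpolated between r1=11.5 and r2=4.5 at t=0.691); the sphere at (12.5, 3) is absent (|z−center|=9.140 > r=3.5); the r=10.5 sphere at (10, 5.5) contributes a regular 6-gon of circumradius √(10.5²−10.14²) = 2.726; the r=2 cylinder at (15, 10) contributes a regular 6-gon of circumradius 2; Subtracting the remaining from the first: starting from the cone, the r=10.5 sphere at (10, 5.5) misses the remaining region (no effect); the r=2 cylinder at (15, 10) misses the remaining region (no effect) — 1 connected region. The outline is a single polygon with 6 vertices. Extrusion per mm of travel: 0.6 × 0.24 / (π × 1.425²) = 0.022573. Accumulating E over each segment gives final E = 0.9022.

G0 X-6.66 Y0.00 Z8.64
G1 X-3.33 Y-5.77 E0.1504
G1 X3.33 Y-5.77 E0.3007
G1 X6.66 Y0.00 E0.4511
G1 X3.33 Y5.77 E0.6015
G1 X-3.33 Y5.77 E0.7518
G1 X-6.66 Y0.00 E0.9022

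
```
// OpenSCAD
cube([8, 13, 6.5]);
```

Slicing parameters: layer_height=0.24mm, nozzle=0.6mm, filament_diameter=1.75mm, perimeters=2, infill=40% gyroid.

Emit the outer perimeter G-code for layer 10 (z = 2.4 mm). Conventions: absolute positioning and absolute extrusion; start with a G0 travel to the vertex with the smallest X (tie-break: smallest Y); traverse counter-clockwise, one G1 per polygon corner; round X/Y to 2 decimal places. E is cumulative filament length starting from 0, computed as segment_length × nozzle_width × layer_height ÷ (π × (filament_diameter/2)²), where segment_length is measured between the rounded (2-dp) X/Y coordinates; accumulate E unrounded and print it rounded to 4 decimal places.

G0 X0.00 Y0.00 Z2.40
G1 X8.00 Y0.00 E0.4789
G1 X8.00 Y13.00 E1.2572
G1 X0.00 Y13.00 E1.7362
G1 X0.00 Y0.00 E2.5145

At z = 2.4 mm: the 8×13 cube contributes its full rectangle. The outline is a single polygon with 4 vertices. Extrusion per mm of travel: 0.6 × 0.24 / (π × 0.875²) = 0.059868. Accumulating E over each segment gives final E = 2.5145.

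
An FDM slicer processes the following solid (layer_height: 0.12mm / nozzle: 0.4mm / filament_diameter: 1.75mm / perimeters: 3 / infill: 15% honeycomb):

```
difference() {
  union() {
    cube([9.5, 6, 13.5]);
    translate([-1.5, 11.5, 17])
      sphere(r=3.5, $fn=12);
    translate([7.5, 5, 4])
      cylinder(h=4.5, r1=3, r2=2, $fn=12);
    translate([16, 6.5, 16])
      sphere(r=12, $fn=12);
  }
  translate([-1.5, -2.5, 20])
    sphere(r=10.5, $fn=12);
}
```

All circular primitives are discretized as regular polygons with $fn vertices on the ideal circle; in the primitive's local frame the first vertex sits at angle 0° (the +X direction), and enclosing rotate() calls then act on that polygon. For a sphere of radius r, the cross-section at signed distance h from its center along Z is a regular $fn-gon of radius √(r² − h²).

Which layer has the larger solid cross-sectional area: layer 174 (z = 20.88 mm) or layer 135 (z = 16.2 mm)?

layer 135 (z = 16.2 mm)

Layer 174 (z = 20.88): the cube does not reach this height (z outside [0, 13.5]); the sphere at (-1.5, 11.5) is not intersected at this z (|z−center|=3.880 > r=3.5); the cone at (7.5, 5) is not intersected at this z (z outside [4, 8.5]); the sphere at (16, 6.5): section is a regular 12-gon, circumradius = √(r²−h²) = √(12²−4.88²) = 10.963 (area = (12/2)·10.963²·sin(360°/12) = 360.56 mm²); Merging all regions: only the r=12 sphere at (16, 6.5) is present, so the union is just that shape — area = 360.56 mm²; the sphere at (-1.5, -2.5): section is a regular 12-gon, circumradius = √(r²−h²) = √(10.5²−0.88²) = 10.463 (area = (12/2)·10.463²·sin(360°/12) = 328.43 mm²); Taking the first minus the rest: starting from that combined region (360.56 mm²), the r=10.5 sphere at (-1.5, -2.5) partially overlaps it — only the 5.73 mm² overlap (of its 328.43 mm²) is removed, clipping the outline — area = 354.83 mm². So its area = 354.83 mm². Layer 135 (z = 16.2): the cube is not intersected at this z (z outside [0, 13.5]); the r=3.5 sphere at (-1.5, 11.5) contributes a regular 12-gon of circumradius √(3.5²−0.8²) = 3.407 (area = (12/2)·3.407²·sin(360°/12) = 34.83 mm²); the cone at (7.5, 5) is absent (z outside [4, 8.5]); the r=12 sphere at (16, 6.5) slices to a regular 12-gon of circumradius 11.998 (√(r²−h²) with h=0.2 from center) (area = (12/2)·11.998²·sin(360°/12) = 431.88 mm²); Taking the union: the 2 present regions are separate (no shared area or edge), so areas and boundary lengths simply add and each stays a separate island — area = 466.71 mm²; the r=10.5 sphere at (-1.5, -2.5) slices to a regular 12-gon of circumradius 9.788 (√(r²−h²) with h=3.8 from center) (area = (12/2)·9.788²·sin(360°/12) = 287.43 mm²); Taking the first minus the rest: starting from that combined region (466.71 mm²), the r=10.5 sphere at (-1.5, -2.5) partially overlaps it — only the 8.35 mm² overlap (of its 287.43 mm²) is removed, clipping the outline — area = 458.36 mm². So its area = 458.36 mm². Layer 135 is larger (458.36 vs 354.83 mm²).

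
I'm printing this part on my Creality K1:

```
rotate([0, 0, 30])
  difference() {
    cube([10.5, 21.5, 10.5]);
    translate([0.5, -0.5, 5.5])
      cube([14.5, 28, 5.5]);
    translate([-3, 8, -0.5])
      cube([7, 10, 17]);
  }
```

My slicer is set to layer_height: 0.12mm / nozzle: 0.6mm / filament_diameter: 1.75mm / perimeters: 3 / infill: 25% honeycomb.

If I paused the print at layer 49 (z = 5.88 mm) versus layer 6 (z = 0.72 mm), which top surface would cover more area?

Layer 49 (z = 5.88): the cube is present — its section is the full 10.5×21.5 rectangle (area 225.75 mm²); the cube at (0.5, -0.5) (footprint 14.5×28) is included at this height (area 406.00 mm²); the 7×10 cube at (-3, 8) contributes its full rectangle (area 70.00 mm²); Subtracting the remaining from the first: starting from the 10.5×21.5 cube (225.75 mm²), the 14.5×28 cube at (0.5, -0.5) partially overlaps it — only the 215.00 mm² overlap (of its 406.00 mm²) is removed, clipping the outline; the 7×10 cube at (-3, 8) partially overlaps it — only the 5.00 mm² overlap (of its 70.00 mm²) is removed, clipping the outline — area = 5.75 mm²; (rotated 30° about Z; rotation is an isometry so areas/perimeters/island counts are preserved). So its area = 5.75 mm². Layer 6 (z = 0.72): the 10.5×21.5 cube contributes its full rectangle (area 225.75 mm²); the cube at (0.5, -0.5) does not reach this height (z outside [5.5, 11]); the cube at (-3, 8) (footprint 7×10) is included at this height (area 70.00 mm²); Taking the first minus the rest: starting from the 10.5×21.5 cube (225.75 mm²), the 7×10 cube at (-3, 8) partially overlaps it — only the 40.00 mm² overlap (of its 70.00 mm²) is removed, clipping the outline — area = 185.75 mm²; (rotated 30° about Z; rotation is an isometry so areas/perimeters/island counts are preserved). So its area = 185.75 mm². Layer 6 is larger (185.75 vs 5.75 mm²).

layer 6 (z = 0.72 mm)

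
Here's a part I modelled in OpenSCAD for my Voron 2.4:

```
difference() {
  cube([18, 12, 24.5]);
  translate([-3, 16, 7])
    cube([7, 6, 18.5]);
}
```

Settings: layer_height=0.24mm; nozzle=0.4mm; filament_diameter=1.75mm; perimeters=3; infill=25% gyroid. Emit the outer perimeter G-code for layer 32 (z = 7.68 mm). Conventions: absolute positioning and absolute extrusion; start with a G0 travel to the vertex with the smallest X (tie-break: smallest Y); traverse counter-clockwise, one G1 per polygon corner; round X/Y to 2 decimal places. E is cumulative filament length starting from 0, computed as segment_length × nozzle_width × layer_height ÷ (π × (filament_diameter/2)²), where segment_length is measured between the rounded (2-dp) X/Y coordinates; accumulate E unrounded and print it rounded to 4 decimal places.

G0 X0.00 Y0.00 Z7.68
G1 X18.00 Y0.00 E0.7184
G1 X18.00 Y12.00 E1.1974
G1 X0.00 Y12.00 E1.9158
G1 X0.00 Y0.00 E2.3947

At z = 7.68 mm: the 18×12 cube contributes its full rectangle; the cube at (-3, 16) is present — its section is the full 7×6 rectangle; Subtracting the remaining from the first: starting from the 18×12 cube, the 7×6 cube at (-3, 16) misses the remaining region (no effect) — 1 connected region. The outline is a single polygon with 4 vertices. Extrusion per mm of travel: 0.4 × 0.24 / (π × 0.875²) = 0.039912. Accumulating E over each segment gives final E = 2.3947.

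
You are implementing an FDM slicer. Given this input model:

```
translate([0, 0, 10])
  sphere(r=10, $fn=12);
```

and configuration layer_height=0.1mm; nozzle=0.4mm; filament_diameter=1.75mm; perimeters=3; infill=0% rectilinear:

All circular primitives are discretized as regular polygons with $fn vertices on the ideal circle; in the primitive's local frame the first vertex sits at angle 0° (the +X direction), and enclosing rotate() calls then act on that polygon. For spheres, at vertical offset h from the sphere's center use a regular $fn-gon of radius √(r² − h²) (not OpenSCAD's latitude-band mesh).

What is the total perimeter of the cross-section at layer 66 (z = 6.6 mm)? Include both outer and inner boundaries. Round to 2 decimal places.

58.42 mm

At z = 6.6 mm: the r=10 sphere slices to a regular 12-gon of circumradius 9.404 (√(r²−h²) with h=3.4 from center) (perimeter = 2·12·9.404·sin(180°/12) = 58.42 mm). Overall, the cross-section is a single solid region. Total boundary length (outer) = 58.42 mm.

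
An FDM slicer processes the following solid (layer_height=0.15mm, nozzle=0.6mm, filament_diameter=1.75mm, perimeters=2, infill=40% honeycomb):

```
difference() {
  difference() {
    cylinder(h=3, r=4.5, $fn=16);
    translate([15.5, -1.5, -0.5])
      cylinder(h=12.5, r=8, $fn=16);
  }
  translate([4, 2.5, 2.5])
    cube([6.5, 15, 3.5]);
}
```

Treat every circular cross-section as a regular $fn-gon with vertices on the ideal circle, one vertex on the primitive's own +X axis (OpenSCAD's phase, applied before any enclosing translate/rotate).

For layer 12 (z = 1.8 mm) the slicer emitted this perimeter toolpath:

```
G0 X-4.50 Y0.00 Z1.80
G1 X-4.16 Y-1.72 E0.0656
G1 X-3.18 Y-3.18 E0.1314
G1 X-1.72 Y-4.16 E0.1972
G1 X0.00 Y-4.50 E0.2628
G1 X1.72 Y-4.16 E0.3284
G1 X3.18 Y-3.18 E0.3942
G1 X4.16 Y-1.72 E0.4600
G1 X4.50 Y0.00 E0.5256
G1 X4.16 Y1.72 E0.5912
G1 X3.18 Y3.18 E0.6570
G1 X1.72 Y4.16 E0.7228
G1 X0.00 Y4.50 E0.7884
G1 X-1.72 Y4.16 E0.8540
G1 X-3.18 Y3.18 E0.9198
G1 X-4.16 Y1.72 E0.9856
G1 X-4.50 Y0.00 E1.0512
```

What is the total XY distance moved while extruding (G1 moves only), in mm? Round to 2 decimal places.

28.09 mm

Sum the Euclidean lengths of each G1 segment: total = 28.09 mm.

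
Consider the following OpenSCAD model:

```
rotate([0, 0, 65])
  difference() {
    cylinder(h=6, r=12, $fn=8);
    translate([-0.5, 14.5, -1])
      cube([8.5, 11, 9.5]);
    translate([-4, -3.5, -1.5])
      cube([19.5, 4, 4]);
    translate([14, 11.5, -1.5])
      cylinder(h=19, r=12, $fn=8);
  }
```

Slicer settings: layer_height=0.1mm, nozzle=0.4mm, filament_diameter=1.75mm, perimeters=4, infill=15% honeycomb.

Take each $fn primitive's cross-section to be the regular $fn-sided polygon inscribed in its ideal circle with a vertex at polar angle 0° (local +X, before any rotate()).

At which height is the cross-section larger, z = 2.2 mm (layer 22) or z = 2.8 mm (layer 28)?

layer 28 (z = 2.8 mm)

Layer 22 (z = 2.2): the cylinder: section is a regular 8-gon, circumradius r=12 (area = (8/2)·12.000²·sin(360°/8) = 407.29 mm²); the cube at (-0.5, 14.5) (footprint 8.5×11) is included at this height (area 93.50 mm²); the 19.5×4 cube at (-4, -3.5) contributes its full rectangle (area 78.00 mm²); the cylinder at (14, 11.5): section is a regular 8-gon, circumradius r=12 (area = (8/2)·12.000²·sin(360°/8) = 407.29 mm²); Subtracting the remaining from the first: starting from the r=12 cylinder (407.29 mm²), the 8.5×11 cube at (-0.5, 14.5) misses the remaining region (no effect); the 19.5×4 cube at (-4, -3.5) partially overlaps it — only the 61.41 mm² overlap (of its 78.00 mm²) is removed, clipping the outline; the r=12 cylinder at (14, 11.5) partially overlaps it — only the 42.35 mm² overlap (of its 407.29 mm²) is removed, clipping the outline — area = 303.54 mm²; (whole slice rotated 65° about Z — lengths, areas and connectivity unchanged). So its area = 303.54 mm². Layer 28 (z = 2.8): the r=12 cylinder gives a regular 8-gon of circumradius 12 (constant along its height) (area = (8/2)·12.000²·sin(360°/8) = 407.29 mm²); the 8.5×11 cube at (-0.5, 14.5) contributes its full rectangle (area 93.50 mm²); the cube at (-4, -3.5) is not intersected at this z (z outside [-1.5, 2.5]); the cylinder at (14, 11.5): section is a regular 8-gon, circumradius r=12 (area = (8/2)·12.000²·sin(360°/8) = 407.29 mm²); Taking the first minus the rest: starting from the r=12 cylinder (407.29 mm²), the 8.5×11 cube at (-0.5, 14.5) misses the remaining region (no effect); the r=12 cylinder at (14, 11.5) partially overlaps it — only the 42.36 mm² overlap (of its 407.29 mm²) is removed, clipping the outline — area = 364.94 mm²; (rotated 65° about Z; rotation is an isometry so areas/perimeters/island counts are preserved). So its area = 364.94 mm². Layer 28 is larger (364.94 vs 303.54 mm²).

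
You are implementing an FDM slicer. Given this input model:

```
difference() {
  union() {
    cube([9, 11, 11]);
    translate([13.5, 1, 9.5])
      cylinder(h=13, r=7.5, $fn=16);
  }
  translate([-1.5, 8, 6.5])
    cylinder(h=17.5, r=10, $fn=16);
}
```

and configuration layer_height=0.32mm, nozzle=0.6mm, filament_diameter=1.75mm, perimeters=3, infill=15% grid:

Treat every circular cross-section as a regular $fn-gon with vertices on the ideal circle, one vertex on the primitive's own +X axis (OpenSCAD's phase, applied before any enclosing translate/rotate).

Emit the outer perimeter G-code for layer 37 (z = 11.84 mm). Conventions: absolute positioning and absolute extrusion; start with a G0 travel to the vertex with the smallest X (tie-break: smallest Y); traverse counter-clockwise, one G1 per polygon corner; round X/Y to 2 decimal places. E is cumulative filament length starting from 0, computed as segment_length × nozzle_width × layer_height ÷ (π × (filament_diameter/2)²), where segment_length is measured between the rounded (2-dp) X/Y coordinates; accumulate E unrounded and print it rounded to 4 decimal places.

At z = 11.84 mm: the cube is absent (z outside [0, 11]); the r=7.5 cylinder at (13.5, 1) gives a regular 16-gon of circumradius 7.5 (constant along its height); Taking the union: only the r=7.5 cylinder at (13.5, 1) is present, so the union is just that shape — 1 connected region; the r=10 cylinder at (-1.5, 8) contributes a regular 16-gon of circumradius 10; After the difference (first − rest): starting from the result so far, the r=10 cylinder at (-1.5, 8) partially overlaps it — only the 2.28 mm² overlap (of its 306.15 mm²) is removed, clipping the outline — 1 connected region. The outline is a single polygon with 18 vertices. Extrusion per mm of travel: 0.6 × 0.32 / (π × 0.875²) = 0.079824. Accumulating E over each segment gives final E = 3.7371.

G0 X6.00 Y1.00 Z11.84
G1 X6.57 Y-1.87 E0.2336
G1 X8.20 Y-4.30 E0.4671
G1 X10.63 Y-5.93 E0.7007
G1 X13.50 Y-6.50 E0.9343
G1 X16.37 Y-5.93 E1.1679
G1 X18.80 Y-4.30 E1.4014
G1 X20.43 Y-1.87 E1.6350
G1 X21.00 Y1.00 E1.8686
G1 X20.43 Y3.87 E2.1021
G1 X18.80 Y6.30 E2.3357
G1 X16.37 Y7.93 E2.5693
G1 X13.50 Y8.50 E2.8028
G1 X10.63 Y7.93 E3.0364
G1 X8.20 Y6.30 E3.2700
G1 X8.15 Y6.23 E3.2769
G1 X7.74 Y4.17 E3.4445
G1 X6.16 Y1.81 E3.6712
G1 X6.00 Y1.00 E3.7371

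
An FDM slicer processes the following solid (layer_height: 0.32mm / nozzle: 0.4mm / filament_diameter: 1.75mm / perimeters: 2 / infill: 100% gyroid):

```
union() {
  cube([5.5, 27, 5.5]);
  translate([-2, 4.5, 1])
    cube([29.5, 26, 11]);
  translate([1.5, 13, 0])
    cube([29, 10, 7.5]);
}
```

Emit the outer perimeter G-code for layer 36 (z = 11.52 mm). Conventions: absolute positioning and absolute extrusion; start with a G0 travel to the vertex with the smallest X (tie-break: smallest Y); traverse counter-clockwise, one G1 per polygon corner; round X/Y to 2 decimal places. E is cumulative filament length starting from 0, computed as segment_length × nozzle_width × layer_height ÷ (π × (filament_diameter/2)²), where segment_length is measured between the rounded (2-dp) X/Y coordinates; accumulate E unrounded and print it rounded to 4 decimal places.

G0 X-2.00 Y4.50 Z11.52
G1 X27.50 Y4.50 E1.5699
G1 X27.50 Y30.50 E2.9535
G1 X-2.00 Y30.50 E4.5234
G1 X-2.00 Y4.50 E5.9070

At z = 11.52 mm: the cube is absent (z outside [0, 5.5]); the cube at (-2, 4.5) (footprint 29.5×26) is included at this height; the cube at (1.5, 13) is absent (z outside [0, 7.5]); Taking the union: only the 29.5×26 cube at (-2, 4.5) is present, so the union is just that shape — 1 connected region. The outline is a single polygon with 4 vertices. Extrusion per mm of travel: 0.4 × 0.32 / (π × 0.875²) = 0.053216. Accumulating E over each segment gives final E = 5.9070.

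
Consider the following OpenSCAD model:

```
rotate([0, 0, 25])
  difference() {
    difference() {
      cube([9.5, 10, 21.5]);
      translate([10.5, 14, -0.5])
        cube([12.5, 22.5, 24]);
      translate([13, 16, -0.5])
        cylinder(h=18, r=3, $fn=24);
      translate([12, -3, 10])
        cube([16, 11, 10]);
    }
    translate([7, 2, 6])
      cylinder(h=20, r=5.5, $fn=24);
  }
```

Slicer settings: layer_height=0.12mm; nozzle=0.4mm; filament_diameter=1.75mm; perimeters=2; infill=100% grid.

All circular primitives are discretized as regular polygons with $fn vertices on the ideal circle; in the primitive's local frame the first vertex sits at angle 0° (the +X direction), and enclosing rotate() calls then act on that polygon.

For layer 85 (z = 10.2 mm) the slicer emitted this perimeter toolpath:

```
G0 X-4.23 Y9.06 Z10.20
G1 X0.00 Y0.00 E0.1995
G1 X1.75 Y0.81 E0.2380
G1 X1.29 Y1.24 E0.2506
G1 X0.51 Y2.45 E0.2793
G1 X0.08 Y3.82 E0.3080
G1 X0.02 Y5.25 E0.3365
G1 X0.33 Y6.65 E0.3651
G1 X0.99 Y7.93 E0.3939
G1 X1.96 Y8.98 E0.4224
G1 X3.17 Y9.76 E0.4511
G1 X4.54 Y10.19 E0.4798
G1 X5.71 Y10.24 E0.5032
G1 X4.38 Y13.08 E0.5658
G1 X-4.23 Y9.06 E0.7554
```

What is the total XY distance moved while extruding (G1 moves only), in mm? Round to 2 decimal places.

37.85 mm

Sum the Euclidean lengths of each G1 segment: total = 37.85 mm.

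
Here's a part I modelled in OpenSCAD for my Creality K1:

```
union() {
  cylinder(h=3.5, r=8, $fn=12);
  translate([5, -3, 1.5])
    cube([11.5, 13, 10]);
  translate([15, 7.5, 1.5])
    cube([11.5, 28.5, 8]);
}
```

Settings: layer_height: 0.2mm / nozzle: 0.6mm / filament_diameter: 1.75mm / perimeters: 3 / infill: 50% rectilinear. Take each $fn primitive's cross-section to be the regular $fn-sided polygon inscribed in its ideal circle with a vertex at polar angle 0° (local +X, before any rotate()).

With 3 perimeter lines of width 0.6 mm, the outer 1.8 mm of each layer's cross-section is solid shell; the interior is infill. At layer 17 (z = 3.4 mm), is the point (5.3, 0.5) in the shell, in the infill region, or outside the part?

At z = 3.4 mm: the r=8 cylinder contributes a regular 12-gon of circumradius 8; the cube at (5, -3) (footprint 11.5×13) is included at this height; the 11.5×28.5 cube at (15, 7.5) contributes its full rectangle; Taking the union: the regions partially overlap (shared area 23.26 mm²), so overlapping operands fuse into one piece — 1 connected region. Overall, the cross-section is a single solid region. The nearest boundary edge runs (7.20, -3.00)→(6.93, -4.00); distance from the point to it = 3.98 mm. The point is inside the cross-section and 3.98 mm from the nearest boundary — more than the 1.8 mm shell width (3 × 0.6), so it's in the infill interior.

infill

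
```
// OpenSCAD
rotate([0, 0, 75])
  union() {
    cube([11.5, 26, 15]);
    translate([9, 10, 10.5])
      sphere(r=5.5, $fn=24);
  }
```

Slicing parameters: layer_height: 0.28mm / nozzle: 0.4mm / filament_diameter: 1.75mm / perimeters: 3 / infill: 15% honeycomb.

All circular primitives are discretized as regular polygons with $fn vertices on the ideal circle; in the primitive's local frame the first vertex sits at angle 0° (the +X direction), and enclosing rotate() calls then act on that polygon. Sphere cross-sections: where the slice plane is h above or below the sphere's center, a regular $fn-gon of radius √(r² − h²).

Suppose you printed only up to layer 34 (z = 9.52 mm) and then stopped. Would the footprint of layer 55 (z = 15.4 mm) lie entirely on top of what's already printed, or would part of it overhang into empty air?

entirely on top

Compare the two slices. At z = 9.52: the 11.5×26 cube contributes its full rectangle (area 299.00 mm²); the sphere at (9, 10): section is a regular 24-gon, circumradius = √(r²−h²) = √(5.5²−0.98²) = 5.412 (area = (24/2)·5.412²·sin(360°/24) = 90.97 mm²); Combining (union): the regions partially overlap — summed areas 389.97 mm² minus the doubly-counted overlap 71.38 mm² gives 318.59 mm² — area = 318.59 mm²; (rotated 75° about Z; rotation is an isometry so areas/perimeters/island counts are preserved). At z = 15.4: the cube is absent (z outside [0, 15]); the r=5.5 sphere at (9, 10) slices to a regular 24-gon of circumradius 2.498 (√(r²−h²) with h=4.9 from center) (area = (24/2)·2.498²·sin(360°/24) = 19.38 mm²); Merging all regions: only the r=5.5 sphere at (9, 10) is present, so the union is just that shape — area = 19.38 mm²; (whole slice rotated 75° about Z — lengths, areas and connectivity unchanged). Checking containment: the cross-section at z = 15.4 is a subset of the cross-section at z = 9.52.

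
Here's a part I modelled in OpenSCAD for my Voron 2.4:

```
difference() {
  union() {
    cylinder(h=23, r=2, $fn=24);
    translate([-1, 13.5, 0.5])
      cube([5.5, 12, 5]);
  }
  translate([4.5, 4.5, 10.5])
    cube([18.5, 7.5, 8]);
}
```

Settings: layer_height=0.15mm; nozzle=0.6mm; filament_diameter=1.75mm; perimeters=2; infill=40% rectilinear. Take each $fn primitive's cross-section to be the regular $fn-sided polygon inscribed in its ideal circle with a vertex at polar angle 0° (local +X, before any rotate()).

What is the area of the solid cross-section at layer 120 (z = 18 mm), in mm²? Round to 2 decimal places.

12.42 mm²

At z = 18 mm: the r=2 cylinder contributes a regular 24-gon of circumradius 2 (area = (24/2)·2.000²·sin(360°/24) = 12.42 mm²); the cube at (-1, 13.5) is not intersected at this z (z outside [0.5, 5.5]); Taking the union: only the r=2 cylinder is present, so the union is just that shape — area = 12.42 mm²; the cube at (4.5, 4.5) (footprint 18.5×7.5) is included at this height (area 138.75 mm²); Taking the first minus the rest: starting from that combined region (12.42 mm²), the 18.5×7.5 cube at (4.5, 4.5) misses the remaining region (no effect) — area = 12.42 mm². Overall, the cross-section is a single solid region. Net area = 12.42 mm².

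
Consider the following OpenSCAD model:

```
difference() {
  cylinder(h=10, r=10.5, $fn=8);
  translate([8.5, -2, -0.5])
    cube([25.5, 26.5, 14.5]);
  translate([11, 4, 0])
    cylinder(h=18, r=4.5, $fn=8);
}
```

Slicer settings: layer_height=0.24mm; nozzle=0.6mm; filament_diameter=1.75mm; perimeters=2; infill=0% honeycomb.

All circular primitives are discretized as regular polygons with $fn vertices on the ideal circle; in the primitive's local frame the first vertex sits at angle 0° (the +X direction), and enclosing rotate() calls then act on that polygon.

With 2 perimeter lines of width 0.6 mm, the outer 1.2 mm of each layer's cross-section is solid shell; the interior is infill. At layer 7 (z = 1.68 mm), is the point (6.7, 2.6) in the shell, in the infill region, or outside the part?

At z = 1.68 mm: the r=10.5 cylinder gives a regular 8-gon of circumradius 10.5 (constant along its height); the cube at (8.5, -2) is present — its section is the full 25.5×26.5 rectangle; the cylinder at (11, 4): section is a regular 8-gon, circumradius r=4.5; Taking the first minus the rest: starting from the r=10.5 cylinder, the 25.5×26.5 cube at (8.5, -2) partially overlaps it — only the 8.00 mm² overlap (of its 675.75 mm²) is removed, clipping the outline; the r=4.5 cylinder at (11, 4) partially overlaps it — only the 7.53 mm² overlap (of its 57.28 mm²) is removed, clipping the outline — 1 connected region. Overall, the cross-section is a single solid region. The nearest boundary edge runs (6.50, 4.00)→(7.82, 0.82); distance from the point to it = 0.35 mm. The point is inside the cross-section, 0.35 mm from the nearest boundary — within the 1.2 mm shell band (2 × 0.6).

shell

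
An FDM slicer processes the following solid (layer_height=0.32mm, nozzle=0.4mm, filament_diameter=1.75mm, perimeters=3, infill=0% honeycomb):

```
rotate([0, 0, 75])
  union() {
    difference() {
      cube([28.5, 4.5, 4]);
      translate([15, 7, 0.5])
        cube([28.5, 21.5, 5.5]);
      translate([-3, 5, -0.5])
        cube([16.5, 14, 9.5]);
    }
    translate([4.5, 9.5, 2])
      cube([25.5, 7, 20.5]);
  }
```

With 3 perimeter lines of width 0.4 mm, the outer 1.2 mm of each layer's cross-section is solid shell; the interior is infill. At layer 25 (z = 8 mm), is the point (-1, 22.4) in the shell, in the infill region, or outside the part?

At z = 8 mm: the cube does not reach this height (z outside [0, 4]); the cube at (15, 7) does not reach this height (z outside [0.5, 6]); the cube at (-3, 5) is present — its section is the full 16.5×14 rectangle; Subtracting the remaining from the first: the first operand is absent here, so nothing remains; the cube at (4.5, 9.5) is present — its section is the full 25.5×7 rectangle; Taking the union: only the 25.5×7 cube at (4.5, 9.5) is present, so the union is just that shape — 1 connected region; (rotated 75° about Z; rotation is an isometry so areas/perimeters/island counts are preserved). Overall, the cross-section is a single solid region. Undo the 75° rotation: the query point maps to (21.378, 6.763) in the un-rotated model frame. The nearest boundary edge runs (4.50, 9.50)→(30.00, 9.50); distance from the point to it = 2.74 mm. The point is not inside any of the regions above, so it lies outside the cross-section (2.74 mm from the nearest boundary).

outside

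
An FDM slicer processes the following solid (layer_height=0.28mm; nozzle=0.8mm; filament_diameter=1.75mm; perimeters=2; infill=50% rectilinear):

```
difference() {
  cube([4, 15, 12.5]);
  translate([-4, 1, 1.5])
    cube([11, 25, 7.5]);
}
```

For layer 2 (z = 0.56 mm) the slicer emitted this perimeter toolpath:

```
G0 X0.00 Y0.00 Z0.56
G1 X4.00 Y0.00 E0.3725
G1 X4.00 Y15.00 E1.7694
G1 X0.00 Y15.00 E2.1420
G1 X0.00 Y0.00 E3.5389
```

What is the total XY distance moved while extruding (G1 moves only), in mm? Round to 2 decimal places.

Sum the Euclidean lengths of each G1 segment: total = 38.00 mm.

38.00 mm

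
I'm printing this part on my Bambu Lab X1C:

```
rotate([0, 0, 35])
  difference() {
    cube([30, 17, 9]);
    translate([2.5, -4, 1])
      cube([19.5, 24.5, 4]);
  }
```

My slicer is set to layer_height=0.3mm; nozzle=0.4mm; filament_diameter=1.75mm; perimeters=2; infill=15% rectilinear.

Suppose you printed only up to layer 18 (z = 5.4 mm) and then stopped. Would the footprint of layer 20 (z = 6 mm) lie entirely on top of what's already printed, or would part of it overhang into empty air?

Compare the two slices. At z = 5.4: the cube is present — its section is the full 30×17 rectangle (area 510.00 mm²); the cube at (2.5, -4) is absent (z outside [1, 5]); Subtracting the remaining from the first: none of the subtracted shapes is present at this height, so the 30×17 cube is unchanged — area = 510.00 mm²; (rotated 35° about Z; rotation is an isometry so areas/perimeters/island counts are preserved). At z = 6: the cube (footprint 30×17) is included at this height (area 510.00 mm²); the cube at (2.5, -4) is not intersected at this z (z outside [1, 5]); Subtracting the remaining from the first: none of the subtracted shapes is present at this height, so the 30×17 cube is unchanged — area = 510.00 mm²; (whole slice rotated 35° about Z — lengths, areas and connectivity unchanged). Checking containment: the cross-section at z = 6 is a subset of the cross-section at z = 5.4.

entirely on top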